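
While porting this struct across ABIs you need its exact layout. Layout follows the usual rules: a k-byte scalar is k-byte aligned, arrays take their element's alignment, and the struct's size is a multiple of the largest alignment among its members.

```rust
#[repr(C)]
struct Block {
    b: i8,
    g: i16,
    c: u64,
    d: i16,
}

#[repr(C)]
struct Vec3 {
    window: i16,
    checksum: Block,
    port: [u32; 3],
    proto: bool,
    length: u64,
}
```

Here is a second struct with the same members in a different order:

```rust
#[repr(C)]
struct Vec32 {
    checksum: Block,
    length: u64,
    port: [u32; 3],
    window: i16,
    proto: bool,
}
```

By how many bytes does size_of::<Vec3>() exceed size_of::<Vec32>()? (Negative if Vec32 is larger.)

8

Block: 0..1  b  (1B, 1-aligned); 1..2  -- padding (1B); 2..4  g  (2B, 2-aligned); 4..8  -- padding (4B); 8..16  c  (8B, 8-aligned); 16..18  d  (2B, 2-aligned); 18..24  -- tail padding (6B); sizeof = 24, alignof = 8
0..2  window  (2B, 2-aligned)
2..8  -- padding (6B)
8..32  checksum  (24B, 8-aligned)
32..44  port  (12B, 4-aligned)
44..45  proto  (1B, 1-aligned)
45..48  -- padding (3B)
48..56  length  (8B, 8-aligned)
sizeof = 56, alignof = 8
— Vec32 —
0..24  checksum  (24B, 8-aligned)
24..32  length  (8B, 8-aligned)
32..44  port  (12B, 4-aligned)
44..46  window  (2B, 2-aligned)
46..47  proto  (1B, 1-aligned)
47..48  -- tail padding (1B)
sizeof = 48, alignof = 8
56 − 48 = 8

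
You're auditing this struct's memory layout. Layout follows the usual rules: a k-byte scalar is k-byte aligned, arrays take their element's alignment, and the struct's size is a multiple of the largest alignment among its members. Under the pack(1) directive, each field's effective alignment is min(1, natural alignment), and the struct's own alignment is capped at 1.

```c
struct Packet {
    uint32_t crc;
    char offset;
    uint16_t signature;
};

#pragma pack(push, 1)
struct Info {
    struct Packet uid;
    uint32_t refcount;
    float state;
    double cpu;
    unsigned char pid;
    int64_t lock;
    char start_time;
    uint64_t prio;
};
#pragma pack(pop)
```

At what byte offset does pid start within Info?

Packet: @0: crc [4B, align 4] → 4; @4: offset [1B, align 1] → 5; +1 pad (align 2); @6: signature [2B, align 2] → 8; size 8, align 4
@0: uid [8B, align 1] → 8
@8: refcount [4B, align 1] → 12
@12: state [4B, align 1] → 16
@16: cpu [8B, align 1] → 24
@24: pid [1B, align 1] → 25

24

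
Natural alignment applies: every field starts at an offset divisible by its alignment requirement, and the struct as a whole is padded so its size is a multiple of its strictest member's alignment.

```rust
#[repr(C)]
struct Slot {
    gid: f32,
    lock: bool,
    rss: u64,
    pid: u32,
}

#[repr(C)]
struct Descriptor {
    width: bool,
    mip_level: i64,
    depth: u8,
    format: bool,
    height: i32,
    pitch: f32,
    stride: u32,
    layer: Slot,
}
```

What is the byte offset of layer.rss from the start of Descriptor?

Slot: @0: gid [4B, align 4] → 4; @4: lock [1B, align 1] → 5; +3 pad (align 8); @8: rss [8B, align 8] → 16; @16: pid [4B, align 4] → 20; +4 tail pad (align 8); size 24, align 8
@0: width [1B, align 1] → 1
+7 pad (align 8)
@8: mip_level [8B, align 8] → 16
@16: depth [1B, align 1] → 17
@17: format [1B, align 1] → 18
+2 pad (align 4)
@20: height [4B, align 4] → 24
@24: pitch [4B, align 4] → 28
@28: stride [4B, align 4] → 32
@32: layer [24B, align 8] → 56
within Slot: rss at 8
32 + 8 = 40

40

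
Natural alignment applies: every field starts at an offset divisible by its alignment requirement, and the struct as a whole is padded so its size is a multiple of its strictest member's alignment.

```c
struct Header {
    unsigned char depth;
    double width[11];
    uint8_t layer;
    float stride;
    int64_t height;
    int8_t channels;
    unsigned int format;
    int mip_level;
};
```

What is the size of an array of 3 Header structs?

384

0..1  depth  (1B, 1-aligned)
1..8  -- padding (7B)
8..96  width  (88B, 8-aligned)
96..97  layer  (1B, 1-aligned)
97..100  -- padding (3B)
100..104  stride  (4B, 4-aligned)
104..112  height  (8B, 8-aligned)
112..113  channels  (1B, 1-aligned)
113..116  -- padding (3B)
116..120  format  (4B, 4-aligned)
120..124  mip_level  (4B, 4-aligned)
124..128  -- tail padding (4B)
sizeof = 128, alignof = 8
array of 3: 3 × 128 = 384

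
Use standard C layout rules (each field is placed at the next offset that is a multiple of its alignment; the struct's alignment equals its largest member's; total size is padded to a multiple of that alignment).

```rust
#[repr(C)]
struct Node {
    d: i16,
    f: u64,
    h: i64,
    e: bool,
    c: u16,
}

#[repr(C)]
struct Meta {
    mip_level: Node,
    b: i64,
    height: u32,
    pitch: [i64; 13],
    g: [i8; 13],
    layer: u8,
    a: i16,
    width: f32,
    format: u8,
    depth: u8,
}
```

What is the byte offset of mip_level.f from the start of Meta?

Node: @0: d [2B, align 2] → 2; +6 pad (align 8); @8: f [8B, align 8] → 16; @16: h [8B, align 8] → 24; @24: e [1B, align 1] → 25; +1 pad (align 2); @26: c [2B, align 2] → 28; +4 tail pad (align 8); size 32, align 8
@0: mip_level [32B, align 8] → 32
within Node: f at 8
0 + 8 = 8

8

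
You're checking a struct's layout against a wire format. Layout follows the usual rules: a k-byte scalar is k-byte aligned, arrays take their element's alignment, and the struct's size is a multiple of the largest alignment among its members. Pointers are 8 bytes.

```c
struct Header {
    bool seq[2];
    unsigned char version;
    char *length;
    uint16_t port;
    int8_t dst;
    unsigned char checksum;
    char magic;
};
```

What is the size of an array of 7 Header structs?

168

0..2  seq  (2B, 1-aligned)
2..3  version  (1B, 1-aligned)
3..8  -- padding (5B)
8..16  length  (8B, 8-aligned)
16..18  port  (2B, 2-aligned)
18..19  dst  (1B, 1-aligned)
19..20  checksum  (1B, 1-aligned)
20..21  magic  (1B, 1-aligned)
21..24  -- tail padding (3B)
sizeof = 24, alignof = 8
array of 7: 7 × 24 = 168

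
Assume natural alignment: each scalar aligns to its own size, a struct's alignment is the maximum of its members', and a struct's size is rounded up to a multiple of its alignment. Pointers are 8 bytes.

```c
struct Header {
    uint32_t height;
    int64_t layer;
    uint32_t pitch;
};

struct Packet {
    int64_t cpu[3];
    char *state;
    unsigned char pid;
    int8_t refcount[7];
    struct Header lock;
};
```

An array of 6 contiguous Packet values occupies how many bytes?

Header: height at 0 (size 4, align 4) → ends 4; pad 4 to align 8 for layer; layer at 8 (size 8, align 8) → ends 16; pitch at 16 (size 4, align 4) → ends 20; tail pad 4 to reach multiple of 8; total 24 bytes, alignment 8
cpu at 0 (size 24, align 8) → ends 24
state at 24 (size 8, align 8) → ends 32
pid at 32 (size 1, align 1) → ends 33
refcount at 33 (size 7, align 1) → ends 40
lock at 40 (size 24, align 8) → ends 64
total 64 bytes, alignment 8
array of 6: 6 × 64 = 384

384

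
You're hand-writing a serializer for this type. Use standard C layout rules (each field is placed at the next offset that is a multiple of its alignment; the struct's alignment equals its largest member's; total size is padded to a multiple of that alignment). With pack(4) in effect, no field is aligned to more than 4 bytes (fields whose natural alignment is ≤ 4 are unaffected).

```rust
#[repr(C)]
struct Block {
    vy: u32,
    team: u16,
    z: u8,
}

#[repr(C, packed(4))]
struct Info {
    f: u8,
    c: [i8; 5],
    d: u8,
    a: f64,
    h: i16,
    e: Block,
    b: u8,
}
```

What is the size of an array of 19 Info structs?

Block: 0..4  vy  (4B, 4-aligned); 4..6  team  (2B, 2-aligned); 6..7  z  (1B, 1-aligned); 7..8  -- tail padding (1B); sizeof = 8, alignof = 4
0..1  f  (1B, 1-aligned)
1..6  c  (5B, 1-aligned)
6..7  d  (1B, 1-aligned)
7..8  -- padding (1B)
8..16  a  (8B, 4-aligned)
16..18  h  (2B, 2-aligned)
18..20  -- padding (2B)
20..28  e  (8B, 4-aligned)
28..29  b  (1B, 1-aligned)
29..32  -- tail padding (3B)
sizeof = 32, alignof = 4
array of 19: 19 × 32 = 608

608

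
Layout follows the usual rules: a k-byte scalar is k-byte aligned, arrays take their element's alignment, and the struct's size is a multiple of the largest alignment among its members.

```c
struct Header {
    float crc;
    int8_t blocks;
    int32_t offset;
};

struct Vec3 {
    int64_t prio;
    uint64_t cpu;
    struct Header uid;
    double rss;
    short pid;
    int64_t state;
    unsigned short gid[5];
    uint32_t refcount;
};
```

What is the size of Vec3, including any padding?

72

Header: @0: crc [4B, align 4] → 4; @4: blocks [1B, align 1] → 5; +3 pad (align 4); @8: offset [4B, align 4] → 12; size 12, align 4
@0: prio [8B, align 8] → 8
@8: cpu [8B, align 8] → 16
@16: uid [12B, align 4] → 28
+4 pad (align 8)
@32: rss [8B, align 8] → 40
@40: pid [2B, align 2] → 42
+6 pad (align 8)
@48: state [8B, align 8] → 56
@56: gid [10B, align 2] → 66
+2 pad (align 4)
@68: refcount [4B, align 4] → 72
size 72, align 8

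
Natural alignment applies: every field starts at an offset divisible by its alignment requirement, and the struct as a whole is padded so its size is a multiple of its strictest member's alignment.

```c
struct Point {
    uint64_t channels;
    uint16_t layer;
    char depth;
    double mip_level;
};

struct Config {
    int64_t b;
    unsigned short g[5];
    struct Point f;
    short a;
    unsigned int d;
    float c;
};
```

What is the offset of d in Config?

Point: 0..8  channels  (8B, 8-aligned); 8..10  layer  (2B, 2-aligned); 10..11  depth  (1B, 1-aligned); 11..16  -- padding (5B); 16..24  mip_level  (8B, 8-aligned); sizeof = 24, alignof = 8
0..8  b  (8B, 8-aligned)
8..18  g  (10B, 2-aligned)
18..24  -- padding (6B)
24..48  f  (24B, 8-aligned)
48..50  a  (2B, 2-aligned)
50..52  -- padding (2B)
52..56  d  (4B, 4-aligned)

52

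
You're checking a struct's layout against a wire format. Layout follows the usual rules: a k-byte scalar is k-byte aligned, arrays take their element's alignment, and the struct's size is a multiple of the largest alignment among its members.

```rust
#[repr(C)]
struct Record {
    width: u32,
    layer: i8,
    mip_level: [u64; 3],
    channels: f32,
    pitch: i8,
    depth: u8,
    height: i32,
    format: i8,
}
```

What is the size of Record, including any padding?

48 bytes

width at 0 (size 4, align 4) → ends 4
layer at 4 (size 1, align 1) → ends 5
pad 3 to align 8 for mip_level
mip_level at 8 (size 24, align 8) → ends 32
channels at 32 (size 4, align 4) → ends 36
pitch at 36 (size 1, align 1) → ends 37
depth at 37 (size 1, align 1) → ends 38
pad 2 to align 4 for height
height at 40 (size 4, align 4) → ends 44
format at 44 (size 1, align 1) → ends 45
tail pad 3 to reach multiple of 8
total 48 bytes, alignment 8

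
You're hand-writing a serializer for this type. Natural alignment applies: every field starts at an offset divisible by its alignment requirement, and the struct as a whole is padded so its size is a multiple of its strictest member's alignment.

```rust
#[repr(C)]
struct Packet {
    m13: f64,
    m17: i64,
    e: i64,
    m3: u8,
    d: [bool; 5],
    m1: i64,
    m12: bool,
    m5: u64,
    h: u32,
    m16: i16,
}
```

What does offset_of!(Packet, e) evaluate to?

m13 at 0 (size 8, align 8) → ends 8
m17 at 8 (size 8, align 8) → ends 16
e at 16 (size 8, align 8) → ends 24

16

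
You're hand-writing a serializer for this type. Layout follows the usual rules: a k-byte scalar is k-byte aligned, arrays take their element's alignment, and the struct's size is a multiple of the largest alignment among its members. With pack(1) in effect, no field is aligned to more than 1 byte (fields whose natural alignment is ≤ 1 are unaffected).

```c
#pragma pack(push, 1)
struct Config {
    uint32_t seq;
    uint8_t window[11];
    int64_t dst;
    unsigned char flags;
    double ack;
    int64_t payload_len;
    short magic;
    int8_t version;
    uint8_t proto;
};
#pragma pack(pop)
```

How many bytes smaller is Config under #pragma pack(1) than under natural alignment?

natural layout:
  seq at 0 (size 4, align 4) → ends 4
  window at 4 (size 11, align 1) → ends 15
  pad 1 to align 8 for dst
  dst at 16 (size 8, align 8) → ends 24
  flags at 24 (size 1, align 1) → ends 25
  pad 7 to align 8 for ack
  ack at 32 (size 8, align 8) → ends 40
  payload_len at 40 (size 8, align 8) → ends 48
  magic at 48 (size 2, align 2) → ends 50
  version at 50 (size 1, align 1) → ends 51
  proto at 51 (size 1, align 1) → ends 52
  tail pad 4 to reach multiple of 8
  total 56 bytes, alignment 8
packed(1) layout:
  seq at 0 (size 4, align 1) → ends 4
  window at 4 (size 11, align 1) → ends 15
  dst at 15 (size 8, align 1) → ends 23
  flags at 23 (size 1, align 1) → ends 24
  ack at 24 (size 8, align 1) → ends 32
  payload_len at 32 (size 8, align 1) → ends 40
  magic at 40 (size 2, align 1) → ends 42
  version at 42 (size 1, align 1) → ends 43
  proto at 43 (size 1, align 1) → ends 44
  total 44 bytes, alignment 1
56 − 44 = 12

12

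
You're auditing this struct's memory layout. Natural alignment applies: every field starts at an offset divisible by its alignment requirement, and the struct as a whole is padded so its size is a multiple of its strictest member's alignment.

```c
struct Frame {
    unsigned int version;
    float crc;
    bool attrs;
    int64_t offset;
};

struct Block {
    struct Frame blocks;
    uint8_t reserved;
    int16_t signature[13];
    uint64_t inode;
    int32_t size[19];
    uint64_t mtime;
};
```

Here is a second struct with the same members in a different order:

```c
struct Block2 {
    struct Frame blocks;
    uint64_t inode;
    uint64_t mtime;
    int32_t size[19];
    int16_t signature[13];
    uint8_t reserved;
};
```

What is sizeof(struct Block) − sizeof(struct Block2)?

8

Frame: version at 0 (size 4, align 4) → ends 4; crc at 4 (size 4, align 4) → ends 8; attrs at 8 (size 1, align 1) → ends 9; pad 7 to align 8 for offset; offset at 16 (size 8, align 8) → ends 24; total 24 bytes, alignment 8
blocks at 0 (size 24, align 8) → ends 24
reserved at 24 (size 1, align 1) → ends 25
pad 1 to align 2 for signature
signature at 26 (size 26, align 2) → ends 52
pad 4 to align 8 for inode
inode at 56 (size 8, align 8) → ends 64
size at 64 (size 76, align 4) → ends 140
pad 4 to align 8 for mtime
mtime at 144 (size 8, align 8) → ends 152
total 152 bytes, alignment 8
— Block2 —
blocks at 0 (size 24, align 8) → ends 24
inode at 24 (size 8, align 8) → ends 32
mtime at 32 (size 8, align 8) → ends 40
size at 40 (size 76, align 4) → ends 116
signature at 116 (size 26, align 2) → ends 142
reserved at 142 (size 1, align 1) → ends 143
tail pad 1 to reach multiple of 8
total 144 bytes, alignment 8
152 − 144 = 8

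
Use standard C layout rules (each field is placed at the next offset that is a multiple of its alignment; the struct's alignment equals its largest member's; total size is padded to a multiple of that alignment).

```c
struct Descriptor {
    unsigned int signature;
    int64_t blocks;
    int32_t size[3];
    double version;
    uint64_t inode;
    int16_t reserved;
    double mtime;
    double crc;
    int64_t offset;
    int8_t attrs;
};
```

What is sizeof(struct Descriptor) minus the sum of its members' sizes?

@0: signature [4B, align 4] → 4
+4 pad (align 8)
@8: blocks [8B, align 8] → 16
@16: size [12B, align 4] → 28
+4 pad (align 8)
@32: version [8B, align 8] → 40
@40: inode [8B, align 8] → 48
@48: reserved [2B, align 2] → 50
+6 pad (align 8)
@56: mtime [8B, align 8] → 64
@64: crc [8B, align 8] → 72
@72: offset [8B, align 8] → 80
@80: attrs [1B, align 1] → 81
+7 tail pad (align 8)
size 88, align 8
data bytes 67, size 88 → padding 21

21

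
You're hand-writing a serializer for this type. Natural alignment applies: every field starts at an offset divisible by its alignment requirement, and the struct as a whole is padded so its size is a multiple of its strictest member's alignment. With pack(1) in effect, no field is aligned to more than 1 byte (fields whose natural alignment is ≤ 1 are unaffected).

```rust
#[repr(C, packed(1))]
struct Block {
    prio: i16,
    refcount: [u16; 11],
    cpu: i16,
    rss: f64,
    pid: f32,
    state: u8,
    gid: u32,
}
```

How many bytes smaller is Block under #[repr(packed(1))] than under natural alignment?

natural layout:
  prio at 0 (size 2, align 2) → ends 2
  refcount at 2 (size 22, align 2) → ends 24
  cpu at 24 (size 2, align 2) → ends 26
  pad 6 to align 8 for rss
  rss at 32 (size 8, align 8) → ends 40
  pid at 40 (size 4, align 4) → ends 44
  state at 44 (size 1, align 1) → ends 45
  pad 3 to align 4 for gid
  gid at 48 (size 4, align 4) → ends 52
  tail pad 4 to reach multiple of 8
  total 56 bytes, alignment 8
packed(1) layout:
  prio at 0 (size 2, align 1) → ends 2
  refcount at 2 (size 22, align 1) → ends 24
  cpu at 24 (size 2, align 1) → ends 26
  rss at 26 (size 8, align 1) → ends 34
  pid at 34 (size 4, align 1) → ends 38
  state at 38 (size 1, align 1) → ends 39
  gid at 39 (size 4, align 1) → ends 43
  total 43 bytes, alignment 1
56 − 43 = 13

13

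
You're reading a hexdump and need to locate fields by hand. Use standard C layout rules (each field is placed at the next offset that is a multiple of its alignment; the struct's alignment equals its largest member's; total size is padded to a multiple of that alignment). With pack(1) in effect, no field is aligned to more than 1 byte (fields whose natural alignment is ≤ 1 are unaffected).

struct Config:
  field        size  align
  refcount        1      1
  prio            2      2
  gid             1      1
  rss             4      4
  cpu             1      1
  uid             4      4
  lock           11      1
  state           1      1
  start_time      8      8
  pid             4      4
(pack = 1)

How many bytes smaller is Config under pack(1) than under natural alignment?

natural layout:
  @0: refcount [1B, align 1] → 1
  +1 pad (align 2)
  @2: prio [2B, align 2] → 4
  @4: gid [1B, align 1] → 5
  +3 pad (align 4)
  @8: rss [4B, align 4] → 12
  @12: cpu [1B, align 1] → 13
  +3 pad (align 4)
  @16: uid [4B, align 4] → 20
  @20: lock [11B, align 1] → 31
  @31: state [1B, align 1] → 32
  @32: start_time [8B, align 8] → 40
  @40: pid [4B, align 4] → 44
  +4 tail pad (align 8)
  size 48, align 8
packed(1) layout:
  @0: refcount [1B, align 1] → 1
  @1: prio [2B, align 1] → 3
  @3: gid [1B, align 1] → 4
  @4: rss [4B, align 1] → 8
  @8: cpu [1B, align 1] → 9
  @9: uid [4B, align 1] → 13
  @13: lock [11B, align 1] → 24
  @24: state [1B, align 1] → 25
  @25: start_time [8B, align 1] → 33
  @33: pid [4B, align 1] → 37
  size 37, align 1
48 − 37 = 11

11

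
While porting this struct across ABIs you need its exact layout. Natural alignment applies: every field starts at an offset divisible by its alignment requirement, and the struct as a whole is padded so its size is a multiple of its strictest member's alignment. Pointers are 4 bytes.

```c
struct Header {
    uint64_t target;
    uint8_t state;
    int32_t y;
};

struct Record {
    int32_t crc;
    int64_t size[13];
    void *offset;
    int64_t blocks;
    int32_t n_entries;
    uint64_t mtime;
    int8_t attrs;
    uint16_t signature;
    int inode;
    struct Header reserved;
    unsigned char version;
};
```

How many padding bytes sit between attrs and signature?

Header: 0..8  target  (8B, 8-aligned); 8..9  state  (1B, 1-aligned); 9..12  -- padding (3B); 12..16  y  (4B, 4-aligned); sizeof = 16, alignof = 8
0..4  crc  (4B, 4-aligned)
4..8  -- padding (4B)
8..112  size  (104B, 8-aligned)
112..116  offset  (4B, 4-aligned)
116..120  -- padding (4B)
120..128  blocks  (8B, 8-aligned)
128..132  n_entries  (4B, 4-aligned)
132..136  -- padding (4B)
136..144  mtime  (8B, 8-aligned)
144..145  attrs  (1B, 1-aligned)
145..146  -- padding (1B)
146..148  signature  (2B, 2-aligned)

1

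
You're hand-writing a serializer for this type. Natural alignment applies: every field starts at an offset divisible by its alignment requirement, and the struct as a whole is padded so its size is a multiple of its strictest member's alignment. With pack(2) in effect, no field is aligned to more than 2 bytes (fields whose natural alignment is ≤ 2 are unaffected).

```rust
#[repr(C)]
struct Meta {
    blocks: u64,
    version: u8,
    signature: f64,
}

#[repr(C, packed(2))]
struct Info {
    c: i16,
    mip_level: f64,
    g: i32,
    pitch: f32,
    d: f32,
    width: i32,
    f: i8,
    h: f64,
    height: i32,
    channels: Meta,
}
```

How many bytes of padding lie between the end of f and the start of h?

1

Meta: @0: blocks [8B, align 8] → 8; @8: version [1B, align 1] → 9; +7 pad (align 8); @16: signature [8B, align 8] → 24; size 24, align 8
@0: c [2B, align 2] → 2
@2: mip_level [8B, align 2] → 10
@10: g [4B, align 2] → 14
@14: pitch [4B, align 2] → 18
@18: d [4B, align 2] → 22
@22: width [4B, align 2] → 26
@26: f [1B, align 1] → 27
+1 pad (align 2)
@28: h [8B, align 2] → 36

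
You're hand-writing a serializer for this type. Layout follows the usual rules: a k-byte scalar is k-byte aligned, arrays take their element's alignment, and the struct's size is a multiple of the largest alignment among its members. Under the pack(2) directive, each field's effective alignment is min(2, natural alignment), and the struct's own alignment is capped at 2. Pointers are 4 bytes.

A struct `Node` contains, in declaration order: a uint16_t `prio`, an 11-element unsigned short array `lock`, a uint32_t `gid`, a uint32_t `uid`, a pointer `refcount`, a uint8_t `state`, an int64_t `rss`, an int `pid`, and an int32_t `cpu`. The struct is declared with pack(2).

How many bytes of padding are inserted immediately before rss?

0..2  prio  (2B, 2-aligned)
2..24  lock  (22B, 2-aligned)
24..28  gid  (4B, 2-aligned)
28..32  uid  (4B, 2-aligned)
32..36  refcount  (4B, 2-aligned)
36..37  state  (1B, 1-aligned)
37..38  -- padding (1B)
38..46  rss  (8B, 2-aligned)

1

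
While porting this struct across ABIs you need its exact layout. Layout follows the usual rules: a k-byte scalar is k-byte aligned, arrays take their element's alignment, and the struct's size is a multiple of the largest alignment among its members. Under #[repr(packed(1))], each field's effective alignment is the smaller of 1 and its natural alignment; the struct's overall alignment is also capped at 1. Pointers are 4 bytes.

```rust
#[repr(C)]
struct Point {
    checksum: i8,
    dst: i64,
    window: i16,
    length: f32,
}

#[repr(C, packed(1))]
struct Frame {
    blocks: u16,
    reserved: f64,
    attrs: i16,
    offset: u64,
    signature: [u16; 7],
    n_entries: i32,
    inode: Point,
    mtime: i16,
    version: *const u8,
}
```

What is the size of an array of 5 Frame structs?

340

Point: 0..1  checksum  (1B, 1-aligned); 1..8  -- padding (7B); 8..16  dst  (8B, 8-aligned); 16..18  window  (2B, 2-aligned); 18..20  -- padding (2B); 20..24  length  (4B, 4-aligned); sizeof = 24, alignof = 8
0..2  blocks  (2B, 1-aligned)
2..10  reserved  (8B, 1-aligned)
10..12  attrs  (2B, 1-aligned)
12..20  offset  (8B, 1-aligned)
20..34  signature  (14B, 1-aligned)
34..38  n_entries  (4B, 1-aligned)
38..62  inode  (24B, 1-aligned)
62..64  mtime  (2B, 1-aligned)
64..68  version  (4B, 1-aligned)
sizeof = 68, alignof = 1
array of 5: 5 × 68 = 340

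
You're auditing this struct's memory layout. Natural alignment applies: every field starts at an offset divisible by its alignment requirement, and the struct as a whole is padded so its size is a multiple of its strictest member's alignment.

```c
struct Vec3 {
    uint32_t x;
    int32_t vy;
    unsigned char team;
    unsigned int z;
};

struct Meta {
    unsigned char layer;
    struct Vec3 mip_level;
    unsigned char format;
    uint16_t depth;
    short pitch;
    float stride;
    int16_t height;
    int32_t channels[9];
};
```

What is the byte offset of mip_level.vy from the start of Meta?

8

Vec3: 0..4  x  (4B, 4-aligned); 4..8  vy  (4B, 4-aligned); 8..9  team  (1B, 1-aligned); 9..12  -- padding (3B); 12..16  z  (4B, 4-aligned); sizeof = 16, alignof = 4
0..1  layer  (1B, 1-aligned)
1..4  -- padding (3B)
4..20  mip_level  (16B, 4-aligned)
within Vec3: vy at 4
4 + 4 = 8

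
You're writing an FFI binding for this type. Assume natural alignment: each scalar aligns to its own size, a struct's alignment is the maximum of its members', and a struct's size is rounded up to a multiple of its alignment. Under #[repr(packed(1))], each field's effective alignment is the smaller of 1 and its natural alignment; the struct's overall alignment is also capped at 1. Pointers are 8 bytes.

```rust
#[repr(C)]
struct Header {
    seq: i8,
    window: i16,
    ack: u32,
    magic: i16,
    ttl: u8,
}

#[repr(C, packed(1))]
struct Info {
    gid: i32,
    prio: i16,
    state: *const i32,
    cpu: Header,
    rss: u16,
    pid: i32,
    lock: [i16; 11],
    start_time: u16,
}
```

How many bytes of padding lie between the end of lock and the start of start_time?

Header: seq at 0 (size 1, align 1) → ends 1; pad 1 to align 2 for window; window at 2 (size 2, align 2) → ends 4; ack at 4 (size 4, align 4) → ends 8; magic at 8 (size 2, align 2) → ends 10; ttl at 10 (size 1, align 1) → ends 11; tail pad 1 to reach multiple of 4; total 12 bytes, alignment 4
gid at 0 (size 4, align 1) → ends 4
prio at 4 (size 2, align 1) → ends 6
state at 6 (size 8, align 1) → ends 14
cpu at 14 (size 12, align 1) → ends 26
rss at 26 (size 2, align 1) → ends 28
pid at 28 (size 4, align 1) → ends 32
lock at 32 (size 22, align 1) → ends 54
start_time at 54 (size 2, align 1) → ends 56

0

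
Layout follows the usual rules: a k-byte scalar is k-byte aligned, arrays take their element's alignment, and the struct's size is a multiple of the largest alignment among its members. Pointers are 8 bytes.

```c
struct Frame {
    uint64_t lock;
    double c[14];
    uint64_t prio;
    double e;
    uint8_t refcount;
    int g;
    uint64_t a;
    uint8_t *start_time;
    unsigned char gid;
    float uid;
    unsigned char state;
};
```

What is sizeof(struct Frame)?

176 bytes

@0: lock [8B, align 8] → 8
@8: c [112B, align 8] → 120
@120: prio [8B, align 8] → 128
@128: e [8B, align 8] → 136
@136: refcount [1B, align 1] → 137
+3 pad (align 4)
@140: g [4B, align 4] → 144
@144: a [8B, align 8] → 152
@152: start_time [8B, align 8] → 160
@160: gid [1B, align 1] → 161
+3 pad (align 4)
@164: uid [4B, align 4] → 168
@168: state [1B, align 1] → 169
+7 tail pad (align 8)
size 176, align 8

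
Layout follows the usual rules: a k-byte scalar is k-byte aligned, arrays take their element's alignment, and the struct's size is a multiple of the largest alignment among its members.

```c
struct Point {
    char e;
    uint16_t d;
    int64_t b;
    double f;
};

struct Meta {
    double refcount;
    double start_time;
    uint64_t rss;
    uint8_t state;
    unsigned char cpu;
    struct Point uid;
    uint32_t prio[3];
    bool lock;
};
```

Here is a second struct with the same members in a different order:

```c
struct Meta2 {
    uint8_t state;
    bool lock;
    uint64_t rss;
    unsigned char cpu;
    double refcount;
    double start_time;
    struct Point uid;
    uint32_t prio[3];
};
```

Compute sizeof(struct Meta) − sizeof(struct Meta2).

Point: e at 0 (size 1, align 1) → ends 1; pad 1 to align 2 for d; d at 2 (size 2, align 2) → ends 4; pad 4 to align 8 for b; b at 8 (size 8, align 8) → ends 16; f at 16 (size 8, align 8) → ends 24; total 24 bytes, alignment 8
refcount at 0 (size 8, align 8) → ends 8
start_time at 8 (size 8, align 8) → ends 16
rss at 16 (size 8, align 8) → ends 24
state at 24 (size 1, align 1) → ends 25
cpu at 25 (size 1, align 1) → ends 26
pad 6 to align 8 for uid
uid at 32 (size 24, align 8) → ends 56
prio at 56 (size 12, align 4) → ends 68
lock at 68 (size 1, align 1) → ends 69
tail pad 3 to reach multiple of 8
total 72 bytes, alignment 8
— Meta2 —
state at 0 (size 1, align 1) → ends 1
lock at 1 (size 1, align 1) → ends 2
pad 6 to align 8 for rss
rss at 8 (size 8, align 8) → ends 16
cpu at 16 (size 1, align 1) → ends 17
pad 7 to align 8 for refcount
refcount at 24 (size 8, align 8) → ends 32
start_time at 32 (size 8, align 8) → ends 40
uid at 40 (size 24, align 8) → ends 64
prio at 64 (size 12, align 4) → ends 76
tail pad 4 to reach multiple of 8
total 80 bytes, alignment 8
72 − 80 = -8

-8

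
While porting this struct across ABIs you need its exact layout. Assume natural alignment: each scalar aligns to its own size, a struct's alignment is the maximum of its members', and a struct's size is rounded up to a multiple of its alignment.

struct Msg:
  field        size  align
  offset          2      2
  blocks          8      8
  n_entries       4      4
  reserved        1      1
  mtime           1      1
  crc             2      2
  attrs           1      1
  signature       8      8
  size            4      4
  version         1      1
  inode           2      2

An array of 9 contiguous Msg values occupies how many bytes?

0..2  offset  (2B, 2-aligned)
2..8  -- padding (6B)
8..16  blocks  (8B, 8-aligned)
16..20  n_entries  (4B, 4-aligned)
20..21  reserved  (1B, 1-aligned)
21..22  mtime  (1B, 1-aligned)
22..24  crc  (2B, 2-aligned)
24..25  attrs  (1B, 1-aligned)
25..32  -- padding (7B)
32..40  signature  (8B, 8-aligned)
40..44  size  (4B, 4-aligned)
44..45  version  (1B, 1-aligned)
45..46  -- padding (1B)
46..48  inode  (2B, 2-aligned)
sizeof = 48, alignof = 8
array of 9: 9 × 48 = 432

432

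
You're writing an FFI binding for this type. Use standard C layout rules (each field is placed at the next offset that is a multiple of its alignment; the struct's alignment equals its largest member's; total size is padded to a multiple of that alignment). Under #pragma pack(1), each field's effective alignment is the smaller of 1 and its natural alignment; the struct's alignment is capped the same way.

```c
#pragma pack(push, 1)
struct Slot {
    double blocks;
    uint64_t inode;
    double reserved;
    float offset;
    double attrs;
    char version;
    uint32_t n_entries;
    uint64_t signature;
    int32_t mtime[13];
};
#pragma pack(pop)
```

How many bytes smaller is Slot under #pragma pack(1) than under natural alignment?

11

natural layout:
  @0: blocks [8B, align 8] → 8
  @8: inode [8B, align 8] → 16
  @16: reserved [8B, align 8] → 24
  @24: offset [4B, align 4] → 28
  +4 pad (align 8)
  @32: attrs [8B, align 8] → 40
  @40: version [1B, align 1] → 41
  +3 pad (align 4)
  @44: n_entries [4B, align 4] → 48
  @48: signature [8B, align 8] → 56
  @56: mtime [52B, align 4] → 108
  +4 tail pad (align 8)
  size 112, align 8
packed(1) layout:
  @0: blocks [8B, align 1] → 8
  @8: inode [8B, align 1] → 16
  @16: reserved [8B, align 1] → 24
  @24: offset [4B, align 1] → 28
  @28: attrs [8B, align 1] → 36
  @36: version [1B, align 1] → 37
  @37: n_entries [4B, align 1] → 41
  @41: signature [8B, align 1] → 49
  @49: mtime [52B, align 1] → 101
  size 101, align 1
112 − 101 = 11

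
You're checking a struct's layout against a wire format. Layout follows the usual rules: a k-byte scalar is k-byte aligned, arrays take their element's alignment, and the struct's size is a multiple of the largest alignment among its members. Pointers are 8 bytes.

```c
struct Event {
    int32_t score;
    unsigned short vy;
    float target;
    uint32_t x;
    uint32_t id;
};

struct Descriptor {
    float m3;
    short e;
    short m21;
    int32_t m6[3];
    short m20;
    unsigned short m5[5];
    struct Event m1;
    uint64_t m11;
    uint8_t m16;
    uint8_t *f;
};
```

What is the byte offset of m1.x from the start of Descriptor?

Event: score at 0 (size 4, align 4) → ends 4; vy at 4 (size 2, align 2) → ends 6; pad 2 to align 4 for target; target at 8 (size 4, align 4) → ends 12; x at 12 (size 4, align 4) → ends 16; id at 16 (size 4, align 4) → ends 20; total 20 bytes, alignment 4
m3 at 0 (size 4, align 4) → ends 4
e at 4 (size 2, align 2) → ends 6
m21 at 6 (size 2, align 2) → ends 8
m6 at 8 (size 12, align 4) → ends 20
m20 at 20 (size 2, align 2) → ends 22
m5 at 22 (size 10, align 2) → ends 32
m1 at 32 (size 20, align 4) → ends 52
within Event: x at 12
32 + 12 = 44

44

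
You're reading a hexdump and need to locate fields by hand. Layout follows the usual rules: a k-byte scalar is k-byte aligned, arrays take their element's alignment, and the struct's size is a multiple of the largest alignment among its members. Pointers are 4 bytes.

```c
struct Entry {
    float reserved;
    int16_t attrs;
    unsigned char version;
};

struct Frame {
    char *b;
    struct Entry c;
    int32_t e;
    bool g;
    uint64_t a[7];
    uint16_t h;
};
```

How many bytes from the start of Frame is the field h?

Entry: @0: reserved [4B, align 4] → 4; @4: attrs [2B, align 2] → 6; @6: version [1B, align 1] → 7; +1 tail pad (align 4); size 8, align 4
@0: b [4B, align 4] → 4
@4: c [8B, align 4] → 12
@12: e [4B, align 4] → 16
@16: g [1B, align 1] → 17
+7 pad (align 8)
@24: a [56B, align 8] → 80
@80: h [2B, align 2] → 82

80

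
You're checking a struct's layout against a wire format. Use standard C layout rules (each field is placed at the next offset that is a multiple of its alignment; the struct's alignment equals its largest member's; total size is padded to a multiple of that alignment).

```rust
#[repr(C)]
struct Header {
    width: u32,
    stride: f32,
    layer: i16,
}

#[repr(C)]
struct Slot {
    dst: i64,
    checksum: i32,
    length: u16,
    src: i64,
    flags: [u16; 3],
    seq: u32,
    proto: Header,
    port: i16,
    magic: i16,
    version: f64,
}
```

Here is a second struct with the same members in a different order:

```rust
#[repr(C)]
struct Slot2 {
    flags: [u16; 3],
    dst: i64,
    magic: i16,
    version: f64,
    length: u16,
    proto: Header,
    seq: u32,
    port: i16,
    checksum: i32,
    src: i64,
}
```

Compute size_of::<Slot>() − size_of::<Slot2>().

Header: @0: width [4B, align 4] → 4; @4: stride [4B, align 4] → 8; @8: layer [2B, align 2] → 10; +2 tail pad (align 4); size 12, align 4
@0: dst [8B, align 8] → 8
@8: checksum [4B, align 4] → 12
@12: length [2B, align 2] → 14
+2 pad (align 8)
@16: src [8B, align 8] → 24
@24: flags [6B, align 2] → 30
+2 pad (align 4)
@32: seq [4B, align 4] → 36
@36: proto [12B, align 4] → 48
@48: port [2B, align 2] → 50
@50: magic [2B, align 2] → 52
+4 pad (align 8)
@56: version [8B, align 8] → 64
size 64, align 8
— Slot2 —
@0: flags [6B, align 2] → 6
+2 pad (align 8)
@8: dst [8B, align 8] → 16
@16: magic [2B, align 2] → 18
+6 pad (align 8)
@24: version [8B, align 8] → 32
@32: length [2B, align 2] → 34
+2 pad (align 4)
@36: proto [12B, align 4] → 48
@48: seq [4B, align 4] → 52
@52: port [2B, align 2] → 54
+2 pad (align 4)
@56: checksum [4B, align 4] → 60
+4 pad (align 8)
@64: src [8B, align 8] → 72
size 72, align 8
64 − 72 = -8

-8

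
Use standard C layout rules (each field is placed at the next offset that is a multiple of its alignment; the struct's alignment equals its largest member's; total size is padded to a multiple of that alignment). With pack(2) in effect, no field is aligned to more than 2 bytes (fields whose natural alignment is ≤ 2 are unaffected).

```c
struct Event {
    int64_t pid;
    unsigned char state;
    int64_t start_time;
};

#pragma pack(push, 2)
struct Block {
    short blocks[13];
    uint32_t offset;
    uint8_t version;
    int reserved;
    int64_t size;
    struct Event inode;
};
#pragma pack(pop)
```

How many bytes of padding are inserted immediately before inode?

Event: @0: pid [8B, align 8] → 8; @8: state [1B, align 1] → 9; +7 pad (align 8); @16: start_time [8B, align 8] → 24; size 24, align 8
@0: blocks [26B, align 2] → 26
@26: offset [4B, align 2] → 30
@30: version [1B, align 1] → 31
+1 pad (align 2)
@32: reserved [4B, align 2] → 36
@36: size [8B, align 2] → 44
@44: inode [24B, align 2] → 68

0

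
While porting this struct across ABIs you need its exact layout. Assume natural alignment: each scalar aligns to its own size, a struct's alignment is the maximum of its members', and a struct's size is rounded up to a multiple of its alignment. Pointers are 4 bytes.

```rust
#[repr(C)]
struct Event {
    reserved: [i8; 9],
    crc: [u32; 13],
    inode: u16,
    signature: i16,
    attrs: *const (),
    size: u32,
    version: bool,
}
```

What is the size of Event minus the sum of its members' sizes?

@0: reserved [9B, align 1] → 9
+3 pad (align 4)
@12: crc [52B, align 4] → 64
@64: inode [2B, align 2] → 66
@66: signature [2B, align 2] → 68
@68: attrs [4B, align 4] → 72
@72: size [4B, align 4] → 76
@76: version [1B, align 1] → 77
+3 tail pad (align 4)
size 80, align 4
data bytes 74, size 80 → padding 6

6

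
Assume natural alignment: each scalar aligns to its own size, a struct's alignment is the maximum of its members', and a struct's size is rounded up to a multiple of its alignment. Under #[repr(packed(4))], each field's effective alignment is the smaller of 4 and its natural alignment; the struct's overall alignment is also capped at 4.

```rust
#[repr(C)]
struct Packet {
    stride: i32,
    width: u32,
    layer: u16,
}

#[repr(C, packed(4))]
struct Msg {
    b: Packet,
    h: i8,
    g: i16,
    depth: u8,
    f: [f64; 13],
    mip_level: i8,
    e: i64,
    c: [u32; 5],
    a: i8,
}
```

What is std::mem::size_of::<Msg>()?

160

Packet: 0..4  stride  (4B, 4-aligned); 4..8  width  (4B, 4-aligned); 8..10  layer  (2B, 2-aligned); 10..12  -- tail padding (2B); sizeof = 12, alignof = 4
0..12  b  (12B, 4-aligned)
12..13  h  (1B, 1-aligned)
13..14  -- padding (1B)
14..16  g  (2B, 2-aligned)
16..17  depth  (1B, 1-aligned)
17..20  -- padding (3B)
20..124  f  (104B, 4-aligned)
124..125  mip_level  (1B, 1-aligned)
125..128  -- padding (3B)
128..136  e  (8B, 4-aligned)
136..156  c  (20B, 4-aligned)
156..157  a  (1B, 1-aligned)
157..160  -- tail padding (3B)
sizeof = 160, alignof = 4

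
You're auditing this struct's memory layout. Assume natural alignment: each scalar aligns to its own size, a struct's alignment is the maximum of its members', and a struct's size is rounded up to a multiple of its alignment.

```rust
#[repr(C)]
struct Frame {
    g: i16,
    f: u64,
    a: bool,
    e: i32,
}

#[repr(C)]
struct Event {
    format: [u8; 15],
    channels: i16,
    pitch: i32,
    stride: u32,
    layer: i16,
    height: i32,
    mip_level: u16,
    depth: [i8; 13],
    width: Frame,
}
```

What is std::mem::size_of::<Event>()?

80

Frame: g at 0 (size 2, align 2) → ends 2; pad 6 to align 8 for f; f at 8 (size 8, align 8) → ends 16; a at 16 (size 1, align 1) → ends 17; pad 3 to align 4 for e; e at 20 (size 4, align 4) → ends 24; total 24 bytes, alignment 8
format at 0 (size 15, align 1) → ends 15
pad 1 to align 2 for channels
channels at 16 (size 2, align 2) → ends 18
pad 2 to align 4 for pitch
pitch at 20 (size 4, align 4) → ends 24
stride at 24 (size 4, align 4) → ends 28
layer at 28 (size 2, align 2) → ends 30
pad 2 to align 4 for height
height at 32 (size 4, align 4) → ends 36
mip_level at 36 (size 2, align 2) → ends 38
depth at 38 (size 13, align 1) → ends 51
pad 5 to align 8 for width
width at 56 (size 24, align 8) → ends 80
total 80 bytes, alignment 8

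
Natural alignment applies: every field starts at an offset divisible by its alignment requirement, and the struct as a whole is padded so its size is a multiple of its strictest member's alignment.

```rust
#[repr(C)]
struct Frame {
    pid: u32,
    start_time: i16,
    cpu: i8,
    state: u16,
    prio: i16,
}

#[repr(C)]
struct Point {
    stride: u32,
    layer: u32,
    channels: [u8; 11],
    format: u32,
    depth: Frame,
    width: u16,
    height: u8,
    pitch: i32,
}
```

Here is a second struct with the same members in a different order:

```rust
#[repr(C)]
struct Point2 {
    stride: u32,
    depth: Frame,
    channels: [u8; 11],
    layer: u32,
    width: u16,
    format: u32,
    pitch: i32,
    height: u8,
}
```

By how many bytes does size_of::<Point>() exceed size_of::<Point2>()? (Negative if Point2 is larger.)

-4

Frame: @0: pid [4B, align 4] → 4; @4: start_time [2B, align 2] → 6; @6: cpu [1B, align 1] → 7; +1 pad (align 2); @8: state [2B, align 2] → 10; @10: prio [2B, align 2] → 12; size 12, align 4
@0: stride [4B, align 4] → 4
@4: layer [4B, align 4] → 8
@8: channels [11B, align 1] → 19
+1 pad (align 4)
@20: format [4B, align 4] → 24
@24: depth [12B, align 4] → 36
@36: width [2B, align 2] → 38
@38: height [1B, align 1] → 39
+1 pad (align 4)
@40: pitch [4B, align 4] → 44
size 44, align 4
— Point2 —
@0: stride [4B, align 4] → 4
@4: depth [12B, align 4] → 16
@16: channels [11B, align 1] → 27
+1 pad (align 4)
@28: layer [4B, align 4] → 32
@32: width [2B, align 2] → 34
+2 pad (align 4)
@36: format [4B, align 4] → 40
@40: pitch [4B, align 4] → 44
@44: height [1B, align 1] → 45
+3 tail pad (align 4)
size 48, align 4
44 − 48 = -4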